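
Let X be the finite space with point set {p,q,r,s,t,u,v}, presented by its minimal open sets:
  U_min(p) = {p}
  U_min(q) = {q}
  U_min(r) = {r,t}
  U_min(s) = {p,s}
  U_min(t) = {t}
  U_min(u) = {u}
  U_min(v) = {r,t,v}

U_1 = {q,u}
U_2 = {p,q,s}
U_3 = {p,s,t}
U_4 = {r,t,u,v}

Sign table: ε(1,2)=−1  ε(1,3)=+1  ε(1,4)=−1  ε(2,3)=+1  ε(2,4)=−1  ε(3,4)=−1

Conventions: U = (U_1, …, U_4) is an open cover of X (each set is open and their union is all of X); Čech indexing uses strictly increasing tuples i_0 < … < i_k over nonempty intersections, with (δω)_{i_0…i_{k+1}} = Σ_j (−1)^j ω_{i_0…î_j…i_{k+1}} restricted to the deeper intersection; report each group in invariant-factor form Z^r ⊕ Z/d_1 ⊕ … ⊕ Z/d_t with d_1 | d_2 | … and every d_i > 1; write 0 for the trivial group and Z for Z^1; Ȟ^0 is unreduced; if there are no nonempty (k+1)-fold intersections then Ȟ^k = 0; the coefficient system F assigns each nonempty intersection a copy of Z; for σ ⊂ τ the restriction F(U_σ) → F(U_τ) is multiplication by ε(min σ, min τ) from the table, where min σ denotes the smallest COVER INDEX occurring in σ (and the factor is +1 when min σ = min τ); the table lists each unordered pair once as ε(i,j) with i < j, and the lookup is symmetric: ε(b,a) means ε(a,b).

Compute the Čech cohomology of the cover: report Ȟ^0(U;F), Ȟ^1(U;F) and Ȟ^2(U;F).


nonempty overlaps:
  U12={q} U14={u} U23={p,s} U34={t}
C dims 4,4; δ0: rk 4, SNF 1^3·2
degree 0: 4−4−0 = 0 → Ȟ^0 ≅ 0
degree 1: 4−0−4 = 0 plus torsion [2] → Ȟ^1 ≅ Z/2
degree 2: 0−0−0 = 0 → Ȟ^2 ≅ 0

Ȟ^0 = 0, Ȟ^1 = Z/2 and Ȟ^2 = 0


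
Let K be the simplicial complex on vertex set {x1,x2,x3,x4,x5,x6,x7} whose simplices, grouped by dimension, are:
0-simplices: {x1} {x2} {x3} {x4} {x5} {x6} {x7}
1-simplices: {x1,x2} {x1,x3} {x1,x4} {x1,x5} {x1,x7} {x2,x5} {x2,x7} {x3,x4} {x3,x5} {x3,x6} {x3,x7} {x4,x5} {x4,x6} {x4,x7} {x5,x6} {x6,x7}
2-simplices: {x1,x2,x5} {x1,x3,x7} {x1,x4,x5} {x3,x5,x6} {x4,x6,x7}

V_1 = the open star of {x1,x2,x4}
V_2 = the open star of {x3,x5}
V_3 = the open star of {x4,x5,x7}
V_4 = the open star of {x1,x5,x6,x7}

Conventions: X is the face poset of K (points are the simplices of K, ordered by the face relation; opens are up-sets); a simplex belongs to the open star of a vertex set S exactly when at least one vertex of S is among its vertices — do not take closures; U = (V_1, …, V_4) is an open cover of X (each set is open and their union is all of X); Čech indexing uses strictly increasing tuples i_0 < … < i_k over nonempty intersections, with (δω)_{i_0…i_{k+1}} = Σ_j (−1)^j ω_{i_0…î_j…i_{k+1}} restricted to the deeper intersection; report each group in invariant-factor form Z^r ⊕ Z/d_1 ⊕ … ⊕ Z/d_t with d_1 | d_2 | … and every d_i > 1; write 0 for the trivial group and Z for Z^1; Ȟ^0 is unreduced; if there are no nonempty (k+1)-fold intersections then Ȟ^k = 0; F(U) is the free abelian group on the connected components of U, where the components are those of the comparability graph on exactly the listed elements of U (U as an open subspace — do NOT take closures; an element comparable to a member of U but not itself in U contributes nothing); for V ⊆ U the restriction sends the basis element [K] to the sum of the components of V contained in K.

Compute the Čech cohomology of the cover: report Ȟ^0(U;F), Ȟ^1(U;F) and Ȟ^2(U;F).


Ȟ^0(U;F) ≅ Z, Ȟ^1(U;F) ≅ Z^4 and Ȟ^2(U;F) ≅ 0

nonempty intersections:
  V1={{x1},{x2},{x4},{x1,x2},{x1,x3},{x1,x4},{x1,x5},{x1,x7},{x2,x5},{x2,x7},{x3,x4},{x4,x5},{x4,x6},{x4,x7},{x1,x2,x5},{x1,x3,x7},{x1,x4,x5},{x4,x6,x7}} V2={{x3},{x5},{x1,x3},{x1,x5},{x2,x5},{x3,x4},{x3,x5},{x3,x6},{x3,x7},{x4,x5},{x5,x6},{x1,x2,x5},{x1,x3,x7},{x1,x4,x5},{x3,x5,x6}} V3={{x4},{x5},{x7},{x1,x4},{x1,x5},{x1,x7},{x2,x5},{x2,x7},{x3,x4},{x3,x5},{x3,x7},{x4,x5},{x4,x6},{x4,x7},{x5,x6},{x6,x7},{x1,x2,x5},{x1,x3,x7},{x1,x4,x5},{x3,x5,x6},{x4,x6,x7}} V4={{x1},{x5},{x6},{x7},{x1,x2},{x1,x3},{x1,x4},{x1,x5},{x1,x7},{x2,x5},{x2,x7},{x3,x5},{x3,x6},{x3,x7},{x4,x5},{x4,x6},{x4,x7},{x5,x6},{x6,x7},{x1,x2,x5},{x1,x3,x7},{x1,x4,x5},{x3,x5,x6},{x4,x6,x7}}
  V12={{x1,x3},{x1,x5},{x2,x5},{x3,x4},{x4,x5},{x1,x2,x5},{x1,x3,x7},{x1,x4,x5}} V13={{x4},{x1,x4},{x1,x5},{x1,x7},{x2,x5},{x2,x7},{x3,x4},{x4,x5},{x4,x6},{x4,x7},{x1,x2,x5},{x1,x3,x7},{x1,x4,x5},{x4,x6,x7}} V14={{x1},{x1,x2},{x1,x3},{x1,x4},{x1,x5},{x1,x7},{x2,x5},{x2,x7},{x4,x5},{x4,x6},{x4,x7},{x1,x2,x5},{x1,x3,x7},{x1,x4,x5},{x4,x6,x7}} V23={{x5},{x1,x5},{x2,x5},{x3,x4},{x3,x5},{x3,x7},{x4,x5},{x5,x6},{x1,x2,x5},{x1,x3,x7},{x1,x4,x5},{x3,x5,x6}} V24={{x5},{x1,x3},{x1,x5},{x2,x5},{x3,x5},{x3,x6},{x3,x7},{x4,x5},{x5,x6},{x1,x2,x5},{x1,x3,x7},{x1,x4,x5},{x3,x5,x6}} V34={{x5},{x7},{x1,x4},{x1,x5},{x1,x7},{x2,x5},{x2,x7},{x3,x5},{x3,x7},{x4,x5},{x4,x6},{x4,x7},{x5,x6},{x6,x7},{x1,x2,x5},{x1,x3,x7},{x1,x4,x5},{x3,x5,x6},{x4,x6,x7}}
  V123={{x1,x5},{x2,x5},{x3,x4},{x4,x5},{x1,x2,x5},{x1,x3,x7},{x1,x4,x5}} V124={{x1,x3},{x1,x5},{x2,x5},{x4,x5},{x1,x2,x5},{x1,x3,x7},{x1,x4,x5}} V134={{x1,x4},{x1,x5},{x1,x7},{x2,x5},{x2,x7},{x4,x5},{x4,x6},{x4,x7},{x1,x2,x5},{x1,x3,x7},{x1,x4,x5},{x4,x6,x7}} V234={{x5},{x1,x5},{x2,x5},{x3,x5},{x3,x7},{x4,x5},{x5,x6},{x1,x2,x5},{x1,x3,x7},{x1,x4,x5},{x3,x5,x6}}
  V1234={{x1,x5},{x2,x5},{x4,x5},{x1,x2,x5},{x1,x3,x7},{x1,x4,x5}}
components per intersection:
  V1: {{x1},{x2},{x4},{x1,x2},{x1,x3},{x1,x4},{x1,x5},{x1,x7},{x2,x5},{x2,x7},{x3,x4},{x4,x5},{x4,x6},{x4,x7},{x1,x2,x5},{x1,x3,x7},{x1,x4,x5},{x4,x6,x7}}
  V2: {{x3},{x5},{x1,x3},{x1,x5},{x2,x5},{x3,x4},{x3,x5},{x3,x6},{x3,x7},{x4,x5},{x5,x6},{x1,x2,x5},{x1,x3,x7},{x1,x4,x5},{x3,x5,x6}}
  V3: {{x4},{x5},{x7},{x1,x4},{x1,x5},{x1,x7},{x2,x5},{x2,x7},{x3,x4},{x3,x5},{x3,x7},{x4,x5},{x4,x6},{x4,x7},{x5,x6},{x6,x7},{x1,x2,x5},{x1,x3,x7},{x1,x4,x5},{x3,x5,x6},{x4,x6,x7}}
  V4: {{x1},{x5},{x6},{x7},{x1,x2},{x1,x3},{x1,x4},{x1,x5},{x1,x7},{x2,x5},{x2,x7},{x3,x5},{x3,x6},{x3,x7},{x4,x5},{x4,x6},{x4,x7},{x5,x6},{x6,x7},{x1,x2,x5},{x1,x3,x7},{x1,x4,x5},{x3,x5,x6},{x4,x6,x7}}
  V12: {{x1,x3},{x1,x3,x7}} {{x1,x5},{x2,x5},{x4,x5},{x1,x2,x5},{x1,x4,x5}} {{x3,x4}}
  V13: {{x4},{x1,x4},{x1,x5},{x2,x5},{x3,x4},{x4,x5},{x4,x6},{x4,x7},{x1,x2,x5},{x1,x4,x5},{x4,x6,x7}} {{x1,x7},{x1,x3,x7}} {{x2,x7}}
  V14: {{x1},{x1,x2},{x1,x3},{x1,x4},{x1,x5},{x1,x7},{x2,x5},{x4,x5},{x1,x2,x5},{x1,x3,x7},{x1,x4,x5}} {{x2,x7}} {{x4,x6},{x4,x7},{x4,x6,x7}}
  V23: {{x5},{x1,x5},{x2,x5},{x3,x5},{x4,x5},{x5,x6},{x1,x2,x5},{x1,x4,x5},{x3,x5,x6}} {{x3,x4}} {{x3,x7},{x1,x3,x7}}
  V24: {{x5},{x1,x5},{x2,x5},{x3,x5},{x3,x6},{x4,x5},{x5,x6},{x1,x2,x5},{x1,x4,x5},{x3,x5,x6}} {{x1,x3},{x3,x7},{x1,x3,x7}}
  V34: {{x5},{x1,x4},{x1,x5},{x2,x5},{x3,x5},{x4,x5},{x5,x6},{x1,x2,x5},{x1,x4,x5},{x3,x5,x6}} {{x7},{x1,x7},{x2,x7},{x3,x7},{x4,x6},{x4,x7},{x6,x7},{x1,x3,x7},{x4,x6,x7}}
  V123: {{x1,x5},{x2,x5},{x4,x5},{x1,x2,x5},{x1,x4,x5}} {{x3,x4}} {{x1,x3,x7}}
  V124: {{x1,x3},{x1,x3,x7}} {{x1,x5},{x2,x5},{x4,x5},{x1,x2,x5},{x1,x4,x5}}
  V134: {{x1,x4},{x1,x5},{x2,x5},{x4,x5},{x1,x2,x5},{x1,x4,x5}} {{x1,x7},{x1,x3,x7}} {{x2,x7}} {{x4,x6},{x4,x7},{x4,x6,x7}}
  V234: {{x5},{x1,x5},{x2,x5},{x3,x5},{x4,x5},{x5,x6},{x1,x2,x5},{x1,x4,x5},{x3,x5,x6}} {{x3,x7},{x1,x3,x7}}
  V1234: {{x1,x5},{x2,x5},{x4,x5},{x1,x2,x5},{x1,x4,x5}} {{x1,x3,x7}}
C dims 4,16,11,2; δ0: rk 3, SNF 1^3; δ1: rk 9, SNF 1^9; δ2: rk 2, SNF 1^2
Ȟ^0: (4−3)−0=1 ⇒ Z
Ȟ^1: (16−9)−3=4 ⇒ Z^4
Ȟ^2: (11−2)−9=0 ⇒ 0


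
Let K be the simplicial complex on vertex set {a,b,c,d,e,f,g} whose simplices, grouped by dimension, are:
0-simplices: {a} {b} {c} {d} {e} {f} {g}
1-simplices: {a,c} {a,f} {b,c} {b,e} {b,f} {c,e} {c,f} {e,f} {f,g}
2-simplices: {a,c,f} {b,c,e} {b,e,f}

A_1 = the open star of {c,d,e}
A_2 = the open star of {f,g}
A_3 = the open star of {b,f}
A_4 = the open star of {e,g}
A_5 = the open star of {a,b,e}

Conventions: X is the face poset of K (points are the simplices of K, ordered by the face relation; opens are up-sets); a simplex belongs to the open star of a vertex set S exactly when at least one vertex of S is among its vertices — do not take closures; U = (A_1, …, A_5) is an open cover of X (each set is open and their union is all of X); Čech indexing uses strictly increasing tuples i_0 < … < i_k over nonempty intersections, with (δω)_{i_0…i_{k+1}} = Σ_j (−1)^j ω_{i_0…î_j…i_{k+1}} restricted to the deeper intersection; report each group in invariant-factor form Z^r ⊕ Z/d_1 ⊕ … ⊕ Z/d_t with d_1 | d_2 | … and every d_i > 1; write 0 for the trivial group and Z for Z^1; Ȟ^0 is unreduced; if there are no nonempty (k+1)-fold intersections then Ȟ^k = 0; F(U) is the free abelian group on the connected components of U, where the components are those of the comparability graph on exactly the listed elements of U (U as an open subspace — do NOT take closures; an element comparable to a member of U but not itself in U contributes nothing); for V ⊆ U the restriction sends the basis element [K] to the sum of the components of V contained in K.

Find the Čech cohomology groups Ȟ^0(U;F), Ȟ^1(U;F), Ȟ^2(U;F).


nonempty overlaps:
  A1={{c},{d},{e},{a,c},{b,c},{b,e},{c,e},{c,f},{e,f},{a,c,f},{b,c,e},{b,e,f}} A2={{f},{g},{a,f},{b,f},{c,f},{e,f},{f,g},{a,c,f},{b,e,f}} A3={{b},{f},{a,f},{b,c},{b,e},{b,f},{c,f},{e,f},{f,g},{a,c,f},{b,c,e},{b,e,f}} A4={{e},{g},{b,e},{c,e},{e,f},{f,g},{b,c,e},{b,e,f}} A5={{a},{b},{e},{a,c},{a,f},{b,c},{b,e},{b,f},{c,e},{e,f},{a,c,f},{b,c,e},{b,e,f}}
  A12={{c,f},{e,f},{a,c,f},{b,e,f}} A13={{b,c},{b,e},{c,f},{e,f},{a,c,f},{b,c,e},{b,e,f}} A14={{e},{b,e},{c,e},{e,f},{b,c,e},{b,e,f}} A15={{e},{a,c},{b,c},{b,e},{c,e},{e,f},{a,c,f},{b,c,e},{b,e,f}} A23={{f},{a,f},{b,f},{c,f},{e,f},{f,g},{a,c,f},{b,e,f}} A24={{g},{e,f},{f,g},{b,e,f}} A25={{a,f},{b,f},{e,f},{a,c,f},{b,e,f}} A34={{b,e},{e,f},{f,g},{b,c,e},{b,e,f}} A35={{b},{a,f},{b,c},{b,e},{b,f},{e,f},{a,c,f},{b,c,e},{b,e,f}} A45={{e},{b,e},{c,e},{e,f},{b,c,e},{b,e,f}}
  A123={{c,f},{e,f},{a,c,f},{b,e,f}} A124={{e,f},{b,e,f}} A125={{e,f},{a,c,f},{b,e,f}} A134={{b,e},{e,f},{b,c,e},{b,e,f}} A135={{b,c},{b,e},{e,f},{a,c,f},{b,c,e},{b,e,f}} A145={{e},{b,e},{c,e},{e,f},{b,c,e},{b,e,f}} A234={{e,f},{f,g},{b,e,f}} A235={{a,f},{b,f},{e,f},{a,c,f},{b,e,f}} A245={{e,f},{b,e,f}} A345={{b,e},{e,f},{b,c,e},{b,e,f}}
  A1234={{e,f},{b,e,f}} A1235={{e,f},{a,c,f},{b,e,f}} A1245={{e,f},{b,e,f}} A1345={{b,e},{e,f},{b,c,e},{b,e,f}} A2345={{e,f},{b,e,f}}
  A12345={{e,f},{b,e,f}}
components per intersection:
  A1: {{c},{e},{a,c},{b,c},{b,e},{c,e},{c,f},{e,f},{a,c,f},{b,c,e},{b,e,f}} {{d}}
  A2: {{f},{g},{a,f},{b,f},{c,f},{e,f},{f,g},{a,c,f},{b,e,f}}
  A3: {{b},{f},{a,f},{b,c},{b,e},{b,f},{c,f},{e,f},{f,g},{a,c,f},{b,c,e},{b,e,f}}
  A4: {{e},{b,e},{c,e},{e,f},{b,c,e},{b,e,f}} {{g},{f,g}}
  A5: {{a},{a,c},{a,f},{a,c,f}} {{b},{e},{b,c},{b,e},{b,f},{c,e},{e,f},{b,c,e},{b,e,f}}
  A12: {{c,f},{a,c,f}} {{e,f},{b,e,f}}
  A13: {{b,c},{b,e},{e,f},{b,c,e},{b,e,f}} {{c,f},{a,c,f}}
  A14: {{e},{b,e},{c,e},{e,f},{b,c,e},{b,e,f}}
  A15: {{e},{b,c},{b,e},{c,e},{e,f},{b,c,e},{b,e,f}} {{a,c},{a,c,f}}
  A23: {{f},{a,f},{b,f},{c,f},{e,f},{f,g},{a,c,f},{b,e,f}}
  A24: {{g},{f,g}} {{e,f},{b,e,f}}
  A25: {{a,f},{a,c,f}} {{b,f},{e,f},{b,e,f}}
  A34: {{b,e},{e,f},{b,c,e},{b,e,f}} {{f,g}}
  A35: {{b},{b,c},{b,e},{b,f},{e,f},{b,c,e},{b,e,f}} {{a,f},{a,c,f}}
  A45: {{e},{b,e},{c,e},{e,f},{b,c,e},{b,e,f}}
  A123: {{c,f},{a,c,f}} {{e,f},{b,e,f}}
  A124: {{e,f},{b,e,f}}
  A125: {{e,f},{b,e,f}} {{a,c,f}}
  A134: {{b,e},{e,f},{b,c,e},{b,e,f}}
  A135: {{b,c},{b,e},{e,f},{b,c,e},{b,e,f}} {{a,c,f}}
  A145: {{e},{b,e},{c,e},{e,f},{b,c,e},{b,e,f}}
  A234: {{e,f},{b,e,f}} {{f,g}}
  A235: {{a,f},{a,c,f}} {{b,f},{e,f},{b,e,f}}
  A245: {{e,f},{b,e,f}}
  A345: {{b,e},{e,f},{b,c,e},{b,e,f}}
  A1234: {{e,f},{b,e,f}}
  A1235: {{e,f},{b,e,f}} {{a,c,f}}
  A1245: {{e,f},{b,e,f}}
  A1345: {{b,e},{e,f},{b,c,e},{b,e,f}}
  A2345: {{e,f},{b,e,f}}
  A12345: {{e,f},{b,e,f}}
C dims 8,17,15,6; δ0: rk 6, SNF 1^6; δ1: rk 10, SNF 1^10; δ2: rk 5, SNF 1^5
degree 0: 8−6−0 = 2 → Ȟ^0 ≅ Z^2
degree 1: 17−10−6 = 1 → Ȟ^1 ≅ Z
degree 2: 15−5−10 = 0 → Ȟ^2 ≅ 0

Ȟ^0 ≅ Z^2, Ȟ^1 ≅ Z, Ȟ^2 ≅ 0


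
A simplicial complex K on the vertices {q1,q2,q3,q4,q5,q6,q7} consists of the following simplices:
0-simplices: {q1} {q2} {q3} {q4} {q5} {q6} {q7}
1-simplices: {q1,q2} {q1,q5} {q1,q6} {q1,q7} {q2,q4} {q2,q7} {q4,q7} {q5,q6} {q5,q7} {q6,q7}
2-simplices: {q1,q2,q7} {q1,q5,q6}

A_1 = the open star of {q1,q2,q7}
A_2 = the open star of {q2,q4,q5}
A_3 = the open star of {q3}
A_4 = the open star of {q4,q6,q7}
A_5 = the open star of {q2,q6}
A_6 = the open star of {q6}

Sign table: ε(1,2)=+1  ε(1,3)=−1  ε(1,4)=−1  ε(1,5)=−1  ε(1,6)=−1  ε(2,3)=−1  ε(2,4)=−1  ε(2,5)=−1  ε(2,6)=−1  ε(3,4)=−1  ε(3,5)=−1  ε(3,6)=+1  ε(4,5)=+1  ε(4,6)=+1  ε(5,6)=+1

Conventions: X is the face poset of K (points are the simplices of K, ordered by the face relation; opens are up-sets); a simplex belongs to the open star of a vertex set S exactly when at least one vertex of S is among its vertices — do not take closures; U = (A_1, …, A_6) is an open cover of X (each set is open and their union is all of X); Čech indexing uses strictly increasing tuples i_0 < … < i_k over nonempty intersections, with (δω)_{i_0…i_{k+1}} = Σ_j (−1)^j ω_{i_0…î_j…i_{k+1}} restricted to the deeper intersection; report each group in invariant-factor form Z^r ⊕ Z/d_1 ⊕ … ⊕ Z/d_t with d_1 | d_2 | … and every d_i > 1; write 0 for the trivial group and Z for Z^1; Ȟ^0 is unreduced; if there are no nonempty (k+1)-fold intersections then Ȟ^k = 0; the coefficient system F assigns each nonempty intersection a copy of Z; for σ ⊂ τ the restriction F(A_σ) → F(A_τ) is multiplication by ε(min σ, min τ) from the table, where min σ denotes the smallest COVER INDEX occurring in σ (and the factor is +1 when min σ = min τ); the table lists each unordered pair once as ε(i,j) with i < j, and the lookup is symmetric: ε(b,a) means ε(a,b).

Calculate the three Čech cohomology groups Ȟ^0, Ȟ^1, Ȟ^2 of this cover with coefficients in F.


Ȟ^0(U;F) ≅ Z^2,  Ȟ^1(U;F) ≅ 0,  Ȟ^2(U;F) ≅ 0

nerve of the cover:
  A1={{q1},{q2},{q7},{q1,q2},{q1,q5},{q1,q6},{q1,q7},{q2,q4},{q2,q7},{q4,q7},{q5,q7},{q6,q7},{q1,q2,q7},{q1,q5,q6}} A2={{q2},{q4},{q5},{q1,q2},{q1,q5},{q2,q4},{q2,q7},{q4,q7},{q5,q6},{q5,q7},{q1,q2,q7},{q1,q5,q6}} A3={{q3}} A4={{q4},{q6},{q7},{q1,q6},{q1,q7},{q2,q4},{q2,q7},{q4,q7},{q5,q6},{q5,q7},{q6,q7},{q1,q2,q7},{q1,q5,q6}} A5={{q2},{q6},{q1,q2},{q1,q6},{q2,q4},{q2,q7},{q5,q6},{q6,q7},{q1,q2,q7},{q1,q5,q6}} A6={{q6},{q1,q6},{q5,q6},{q6,q7},{q1,q5,q6}}
  A12={{q2},{q1,q2},{q1,q5},{q2,q4},{q2,q7},{q4,q7},{q5,q7},{q1,q2,q7},{q1,q5,q6}} A14={{q7},{q1,q6},{q1,q7},{q2,q4},{q2,q7},{q4,q7},{q5,q7},{q6,q7},{q1,q2,q7},{q1,q5,q6}} A15={{q2},{q1,q2},{q1,q6},{q2,q4},{q2,q7},{q6,q7},{q1,q2,q7},{q1,q5,q6}} A16={{q1,q6},{q6,q7},{q1,q5,q6}} A24={{q4},{q2,q4},{q2,q7},{q4,q7},{q5,q6},{q5,q7},{q1,q2,q7},{q1,q5,q6}} A25={{q2},{q1,q2},{q2,q4},{q2,q7},{q5,q6},{q1,q2,q7},{q1,q5,q6}} A26={{q5,q6},{q1,q5,q6}} A45={{q6},{q1,q6},{q2,q4},{q2,q7},{q5,q6},{q6,q7},{q1,q2,q7},{q1,q5,q6}} A46={{q6},{q1,q6},{q5,q6},{q6,q7},{q1,q5,q6}} A56={{q6},{q1,q6},{q5,q6},{q6,q7},{q1,q5,q6}}
  A124={{q2,q4},{q2,q7},{q4,q7},{q5,q7},{q1,q2,q7},{q1,q5,q6}} A125={{q2},{q1,q2},{q2,q4},{q2,q7},{q1,q2,q7},{q1,q5,q6}} A126={{q1,q5,q6}} A145={{q1,q6},{q2,q4},{q2,q7},{q6,q7},{q1,q2,q7},{q1,q5,q6}} A146={{q1,q6},{q6,q7},{q1,q5,q6}} A156={{q1,q6},{q6,q7},{q1,q5,q6}} A245={{q2,q4},{q2,q7},{q5,q6},{q1,q2,q7},{q1,q5,q6}} A246={{q5,q6},{q1,q5,q6}} A256={{q5,q6},{q1,q5,q6}} A456={{q6},{q1,q6},{q5,q6},{q6,q7},{q1,q5,q6}}
  A1245={{q2,q4},{q2,q7},{q1,q2,q7},{q1,q5,q6}} A1246={{q1,q5,q6}} A1256={{q1,q5,q6}} A1456={{q1,q6},{q6,q7},{q1,q5,q6}} A2456={{q5,q6},{q1,q5,q6}}
  A12456={{q1,q5,q6}}
C dims 6,10,10,5; δ0: rk 4, SNF 1^4; δ1: rk 6, SNF 1^6; δ2: rk 4, SNF 1^4
Ȟ^0 = (6 − 4) − 0 = 2, so Ȟ^0 ≅ Z^2
Ȟ^1 = (10 − 6) − 4 = 0, so Ȟ^1 ≅ 0
Ȟ^2 = (10 − 4) − 6 = 0, so Ȟ^2 ≅ 0


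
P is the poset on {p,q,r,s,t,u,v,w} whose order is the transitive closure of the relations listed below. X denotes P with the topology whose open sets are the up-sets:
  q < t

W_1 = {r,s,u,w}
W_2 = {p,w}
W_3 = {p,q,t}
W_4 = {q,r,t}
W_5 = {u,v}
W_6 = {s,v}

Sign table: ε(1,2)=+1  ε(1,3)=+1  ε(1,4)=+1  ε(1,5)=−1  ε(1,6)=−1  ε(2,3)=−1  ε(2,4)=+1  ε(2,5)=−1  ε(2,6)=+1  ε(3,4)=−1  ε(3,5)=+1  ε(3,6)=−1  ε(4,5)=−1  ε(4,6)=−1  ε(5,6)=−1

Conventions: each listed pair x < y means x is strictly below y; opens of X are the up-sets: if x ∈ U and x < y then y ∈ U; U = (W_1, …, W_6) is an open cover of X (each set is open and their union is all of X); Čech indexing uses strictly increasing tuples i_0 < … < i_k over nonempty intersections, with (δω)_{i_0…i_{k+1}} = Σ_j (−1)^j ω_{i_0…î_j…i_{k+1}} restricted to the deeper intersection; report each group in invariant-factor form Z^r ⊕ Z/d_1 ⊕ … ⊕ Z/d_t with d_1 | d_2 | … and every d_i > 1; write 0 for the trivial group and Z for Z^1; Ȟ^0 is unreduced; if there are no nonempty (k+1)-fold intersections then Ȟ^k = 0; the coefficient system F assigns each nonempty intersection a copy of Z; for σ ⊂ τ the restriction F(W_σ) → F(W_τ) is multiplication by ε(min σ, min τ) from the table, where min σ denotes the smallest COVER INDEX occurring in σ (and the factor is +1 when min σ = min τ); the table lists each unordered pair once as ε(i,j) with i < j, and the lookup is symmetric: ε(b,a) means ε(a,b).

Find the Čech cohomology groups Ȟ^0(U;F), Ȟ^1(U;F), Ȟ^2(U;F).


Ȟ^0 ≅ 0, Ȟ^1 ≅ Z ⊕ Z/2, Ȟ^2 ≅ 0

intersection data:
  W12={w} W14={r} W15={u} W16={s} W23={p} W34={q,t} W56={v}
C dims 6,7; δ0: rk 6, SNF 1^5·2
Ȟ^0 = (6 − 6) − 0 = 0, so Ȟ^0 ≅ 0
Ȟ^1 = (7 − 0) − 6 = 1 plus torsion [2], so Ȟ^1 ≅ Z ⊕ Z/2
Ȟ^2 = (0 − 0) − 0 = 0, so Ȟ^2 ≅ 0


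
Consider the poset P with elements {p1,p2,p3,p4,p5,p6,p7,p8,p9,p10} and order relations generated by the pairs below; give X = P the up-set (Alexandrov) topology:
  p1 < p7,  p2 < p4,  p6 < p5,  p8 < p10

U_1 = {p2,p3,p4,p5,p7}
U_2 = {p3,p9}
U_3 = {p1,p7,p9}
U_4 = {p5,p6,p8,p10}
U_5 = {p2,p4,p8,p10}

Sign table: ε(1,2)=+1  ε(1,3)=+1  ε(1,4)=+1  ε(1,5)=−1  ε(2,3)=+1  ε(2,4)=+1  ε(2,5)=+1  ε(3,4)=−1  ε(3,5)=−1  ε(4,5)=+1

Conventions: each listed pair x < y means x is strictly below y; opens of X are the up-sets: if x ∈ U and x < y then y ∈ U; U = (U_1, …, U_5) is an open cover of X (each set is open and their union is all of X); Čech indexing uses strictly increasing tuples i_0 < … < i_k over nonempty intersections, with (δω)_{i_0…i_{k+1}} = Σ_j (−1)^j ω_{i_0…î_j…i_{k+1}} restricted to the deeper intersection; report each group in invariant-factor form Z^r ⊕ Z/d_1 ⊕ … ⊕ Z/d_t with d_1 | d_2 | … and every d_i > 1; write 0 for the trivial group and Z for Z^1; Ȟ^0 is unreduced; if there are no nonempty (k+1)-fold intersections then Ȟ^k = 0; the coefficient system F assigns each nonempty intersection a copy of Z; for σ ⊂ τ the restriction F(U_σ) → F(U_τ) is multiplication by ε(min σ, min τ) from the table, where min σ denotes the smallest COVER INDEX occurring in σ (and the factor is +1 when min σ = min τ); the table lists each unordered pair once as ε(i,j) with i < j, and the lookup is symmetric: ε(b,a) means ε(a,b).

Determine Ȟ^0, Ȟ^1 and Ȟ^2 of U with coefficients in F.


nonempty intersections:
  U12={p3} U13={p7} U14={p5} U15={p2,p4} U23={p9} U45={p8,p10}
C dims 5,6; δ0: rk 5, SNF 1^4·2
Ȟ^0: (5−5)−0=0 ⇒ 0
Ȟ^1: (6−0)−5=1 plus torsion [2] ⇒ Z ⊕ Z/2
Ȟ^2: (0−0)−0=0 ⇒ 0

Ȟ^0 = 0, Ȟ^1 = Z ⊕ Z/2 and Ȟ^2 = 0


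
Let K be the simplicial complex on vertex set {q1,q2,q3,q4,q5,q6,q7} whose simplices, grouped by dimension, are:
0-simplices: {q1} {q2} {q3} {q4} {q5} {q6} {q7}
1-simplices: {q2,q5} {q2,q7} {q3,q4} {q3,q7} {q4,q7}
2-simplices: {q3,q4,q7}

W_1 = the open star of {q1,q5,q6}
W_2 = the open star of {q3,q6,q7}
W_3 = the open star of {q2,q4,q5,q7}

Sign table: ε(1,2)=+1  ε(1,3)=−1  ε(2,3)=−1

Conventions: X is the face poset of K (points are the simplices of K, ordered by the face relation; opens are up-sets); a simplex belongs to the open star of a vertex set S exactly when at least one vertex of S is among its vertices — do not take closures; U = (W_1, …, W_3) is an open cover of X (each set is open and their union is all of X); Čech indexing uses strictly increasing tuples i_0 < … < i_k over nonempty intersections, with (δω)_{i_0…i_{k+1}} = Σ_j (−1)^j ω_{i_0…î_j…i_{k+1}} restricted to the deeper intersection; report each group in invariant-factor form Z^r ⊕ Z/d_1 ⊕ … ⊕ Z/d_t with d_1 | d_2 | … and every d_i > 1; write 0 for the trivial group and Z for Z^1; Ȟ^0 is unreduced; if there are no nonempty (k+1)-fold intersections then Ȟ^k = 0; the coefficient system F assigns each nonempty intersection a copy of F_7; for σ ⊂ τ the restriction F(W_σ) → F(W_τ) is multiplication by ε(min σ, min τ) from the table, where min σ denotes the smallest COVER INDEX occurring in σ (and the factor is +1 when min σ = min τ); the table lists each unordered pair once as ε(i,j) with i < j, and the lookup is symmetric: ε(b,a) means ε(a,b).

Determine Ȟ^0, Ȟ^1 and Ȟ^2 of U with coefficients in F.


Ȟ^0 = Z/7,  Ȟ^1 = Z/7,  Ȟ^2 = 0

intersection data:
  W1={{q1},{q5},{q6},{q2,q5}} W2={{q3},{q6},{q7},{q2,q7},{q3,q4},{q3,q7},{q4,q7},{q3,q4,q7}} W3={{q2},{q4},{q5},{q7},{q2,q5},{q2,q7},{q3,q4},{q3,q7},{q4,q7},{q3,q4,q7}}
  W12={{q6}} W13={{q5},{q2,q5}} W23={{q7},{q2,q7},{q3,q4},{q3,q7},{q4,q7},{q3,q4,q7}}
C dims 3,3; δ0: rk_F7 2
Ȟ^0 = (3 − 2) − 0 = 1, so Ȟ^0 ≅ Z/7
Ȟ^1 = (3 − 0) − 2 = 1, so Ȟ^1 ≅ Z/7
Ȟ^2 = (0 − 0) − 0 = 0, so Ȟ^2 ≅ 0


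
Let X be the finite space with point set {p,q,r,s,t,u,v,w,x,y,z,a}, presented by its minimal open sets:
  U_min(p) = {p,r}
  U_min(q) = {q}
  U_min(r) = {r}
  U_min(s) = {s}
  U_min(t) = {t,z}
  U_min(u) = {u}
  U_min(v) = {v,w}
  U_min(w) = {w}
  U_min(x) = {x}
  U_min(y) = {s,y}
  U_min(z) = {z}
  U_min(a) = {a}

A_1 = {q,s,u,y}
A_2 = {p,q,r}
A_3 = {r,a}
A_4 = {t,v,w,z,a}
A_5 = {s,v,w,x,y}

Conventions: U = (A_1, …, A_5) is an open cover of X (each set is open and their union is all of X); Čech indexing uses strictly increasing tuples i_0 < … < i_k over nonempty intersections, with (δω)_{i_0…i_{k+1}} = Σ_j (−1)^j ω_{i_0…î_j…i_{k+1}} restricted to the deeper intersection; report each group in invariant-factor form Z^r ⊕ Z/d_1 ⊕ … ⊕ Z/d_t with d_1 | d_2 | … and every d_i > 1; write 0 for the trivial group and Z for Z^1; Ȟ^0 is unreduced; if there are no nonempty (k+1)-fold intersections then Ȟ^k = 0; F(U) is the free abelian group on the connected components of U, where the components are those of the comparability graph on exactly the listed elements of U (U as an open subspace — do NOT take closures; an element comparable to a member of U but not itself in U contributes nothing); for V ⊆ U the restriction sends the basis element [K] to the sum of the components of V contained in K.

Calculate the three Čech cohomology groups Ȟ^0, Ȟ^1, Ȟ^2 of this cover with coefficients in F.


nonempty overlaps:
  A12={q} A15={s,y} A23={r} A34={a} A45={v,w}
components per intersection:
  A1: {q} {s,y} {u}
  A2: {p,r} {q}
  A3: {r} {a}
  A4: {t,z} {v,w} {a}
  A5: {s,y} {v,w} {x}
  A12: {q}
  A15: {s,y}
  A23: {r}
  A34: {a}
  A45: {v,w}
C dims 13,5; δ0: rk 5, SNF 1^5
degree 0: 13−5−0 = 8 → Ȟ^0 ≅ Z^8
degree 1: 5−0−5 = 0 → Ȟ^1 ≅ 0
degree 2: 0−0−0 = 0 → Ȟ^2 ≅ 0

Ȟ^0(U;F) ≅ Z^8,  Ȟ^1(U;F) ≅ 0,  Ȟ^2(U;F) ≅ 0


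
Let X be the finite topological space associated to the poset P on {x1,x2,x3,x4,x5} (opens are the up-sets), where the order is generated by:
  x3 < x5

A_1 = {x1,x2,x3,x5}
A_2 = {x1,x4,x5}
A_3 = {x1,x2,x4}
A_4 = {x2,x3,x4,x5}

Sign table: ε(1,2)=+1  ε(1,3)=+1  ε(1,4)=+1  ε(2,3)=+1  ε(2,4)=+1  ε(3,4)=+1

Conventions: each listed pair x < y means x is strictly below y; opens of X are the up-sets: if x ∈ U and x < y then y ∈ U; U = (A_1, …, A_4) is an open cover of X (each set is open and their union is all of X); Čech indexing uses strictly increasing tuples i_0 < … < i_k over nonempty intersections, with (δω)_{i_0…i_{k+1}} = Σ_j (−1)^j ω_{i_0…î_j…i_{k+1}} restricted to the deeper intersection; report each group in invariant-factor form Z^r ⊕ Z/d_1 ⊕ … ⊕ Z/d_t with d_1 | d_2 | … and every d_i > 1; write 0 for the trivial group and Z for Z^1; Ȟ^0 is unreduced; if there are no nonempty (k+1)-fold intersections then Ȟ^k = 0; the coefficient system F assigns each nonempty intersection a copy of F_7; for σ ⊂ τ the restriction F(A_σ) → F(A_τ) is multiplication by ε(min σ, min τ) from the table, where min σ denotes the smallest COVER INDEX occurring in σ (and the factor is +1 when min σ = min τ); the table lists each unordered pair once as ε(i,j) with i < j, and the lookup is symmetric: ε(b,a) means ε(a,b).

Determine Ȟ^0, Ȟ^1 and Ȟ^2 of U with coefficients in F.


nerve simplices:
  A12={x1,x5} A13={x1,x2} A14={x2,x3,x5} A23={x1,x4} A24={x4,x5} A34={x2,x4}
  A123={x1} A124={x5} A134={x2} A234={x4}
C dims 4,6,4; δ0: rk_F7 3; δ1: rk_F7 3
degree 0: 4−3−0 = 1 → Ȟ^0 ≅ Z/7
degree 1: 6−3−3 = 0 → Ȟ^1 ≅ 0
degree 2: 4−0−3 = 1 → Ȟ^2 ≅ Z/7

Ȟ^0 ≅ Z/7, Ȟ^1 ≅ 0 and Ȟ^2 ≅ Z/7


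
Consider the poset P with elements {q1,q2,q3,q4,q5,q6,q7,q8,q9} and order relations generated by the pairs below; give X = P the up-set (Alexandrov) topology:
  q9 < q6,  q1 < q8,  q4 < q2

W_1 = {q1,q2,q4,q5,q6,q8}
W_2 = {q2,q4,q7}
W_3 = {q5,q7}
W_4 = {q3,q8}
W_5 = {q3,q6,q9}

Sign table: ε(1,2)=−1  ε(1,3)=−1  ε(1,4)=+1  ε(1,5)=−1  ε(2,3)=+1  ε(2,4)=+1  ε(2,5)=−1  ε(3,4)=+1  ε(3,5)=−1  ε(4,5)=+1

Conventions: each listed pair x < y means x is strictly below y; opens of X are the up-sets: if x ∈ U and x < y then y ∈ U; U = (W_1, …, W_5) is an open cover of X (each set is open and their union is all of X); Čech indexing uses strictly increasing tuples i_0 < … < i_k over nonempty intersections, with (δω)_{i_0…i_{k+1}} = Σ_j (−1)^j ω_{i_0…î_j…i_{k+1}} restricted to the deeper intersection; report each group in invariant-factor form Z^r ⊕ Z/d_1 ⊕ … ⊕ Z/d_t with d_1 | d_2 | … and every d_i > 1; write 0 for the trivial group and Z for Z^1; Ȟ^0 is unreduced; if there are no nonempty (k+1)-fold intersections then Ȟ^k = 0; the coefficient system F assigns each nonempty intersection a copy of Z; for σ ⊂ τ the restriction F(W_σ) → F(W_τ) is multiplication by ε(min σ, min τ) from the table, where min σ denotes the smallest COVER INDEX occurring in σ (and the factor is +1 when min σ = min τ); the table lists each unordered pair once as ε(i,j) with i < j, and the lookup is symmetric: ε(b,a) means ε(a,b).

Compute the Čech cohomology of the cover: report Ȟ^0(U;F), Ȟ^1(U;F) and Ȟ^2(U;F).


Ȟ^0 ≅ 0; Ȟ^1 ≅ Z ⊕ Z/2; Ȟ^2 ≅ 0

nerve simplices:
  W12={q2,q4} W13={q5} W14={q8} W15={q6} W23={q7} W45={q3}
C dims 5,6; δ0: rk 5, SNF 1^4·2
degree 0: 5−5−0 = 0 → Ȟ^0 ≅ 0
degree 1: 6−0−5 = 1 plus torsion [2] → Ȟ^1 ≅ Z ⊕ Z/2
degree 2: 0−0−0 = 0 → Ȟ^2 ≅ 0


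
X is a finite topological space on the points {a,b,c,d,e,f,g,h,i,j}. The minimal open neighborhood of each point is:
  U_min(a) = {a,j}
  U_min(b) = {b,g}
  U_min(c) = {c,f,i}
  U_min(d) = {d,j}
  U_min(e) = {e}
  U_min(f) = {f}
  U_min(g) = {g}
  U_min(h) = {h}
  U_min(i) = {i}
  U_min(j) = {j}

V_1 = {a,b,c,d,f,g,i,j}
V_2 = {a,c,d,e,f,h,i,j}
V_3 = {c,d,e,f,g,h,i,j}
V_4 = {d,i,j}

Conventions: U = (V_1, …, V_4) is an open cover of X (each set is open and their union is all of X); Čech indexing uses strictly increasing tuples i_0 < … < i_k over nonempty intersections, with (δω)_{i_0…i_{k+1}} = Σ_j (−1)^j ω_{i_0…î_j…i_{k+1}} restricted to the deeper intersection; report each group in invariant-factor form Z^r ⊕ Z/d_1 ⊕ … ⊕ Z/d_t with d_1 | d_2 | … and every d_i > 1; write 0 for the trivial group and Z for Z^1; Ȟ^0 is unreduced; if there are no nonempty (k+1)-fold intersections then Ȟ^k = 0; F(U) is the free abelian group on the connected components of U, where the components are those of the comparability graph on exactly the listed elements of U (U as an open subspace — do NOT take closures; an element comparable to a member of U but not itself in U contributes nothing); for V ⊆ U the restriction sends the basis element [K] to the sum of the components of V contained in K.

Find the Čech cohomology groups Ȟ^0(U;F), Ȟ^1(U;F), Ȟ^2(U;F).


intersection data:
  V12={a,c,d,f,i,j} V13={c,d,f,g,i,j} V14={d,i,j} V23={c,d,e,f,h,i,j} V24={d,i,j} V34={d,i,j}
  V123={c,d,f,i,j} V124={d,i,j} V134={d,i,j} V234={d,i,j}
  V1234={d,i,j}
components per intersection:
  V1: {a,d,j} {b,g} {c,f,i}
  V2: {a,d,j} {c,f,i} {e} {h}
  V3: {c,f,i} {d,j} {e} {g} {h}
  V4: {d,j} {i}
  V12: {a,d,j} {c,f,i}
  V13: {c,f,i} {d,j} {g}
  V14: {d,j} {i}
  V23: {c,f,i} {d,j} {e} {h}
  V24: {d,j} {i}
  V34: {d,j} {i}
  V123: {c,f,i} {d,j}
  V124: {d,j} {i}
  V134: {d,j} {i}
  V234: {d,j} {i}
  V1234: {d,j} {i}
C dims 14,15,8,2; δ0: rk 9, SNF 1^9; δ1: rk 6, SNF 1^6; δ2: rk 2, SNF 1^2
Ȟ^0 = (14 − 9) − 0 = 5, so Ȟ^0 ≅ Z^5
Ȟ^1 = (15 − 6) − 9 = 0, so Ȟ^1 ≅ 0
Ȟ^2 = (8 − 2) − 6 = 0, so Ȟ^2 ≅ 0

Ȟ^0 = Z^5, Ȟ^1 = 0 and Ȟ^2 = 0


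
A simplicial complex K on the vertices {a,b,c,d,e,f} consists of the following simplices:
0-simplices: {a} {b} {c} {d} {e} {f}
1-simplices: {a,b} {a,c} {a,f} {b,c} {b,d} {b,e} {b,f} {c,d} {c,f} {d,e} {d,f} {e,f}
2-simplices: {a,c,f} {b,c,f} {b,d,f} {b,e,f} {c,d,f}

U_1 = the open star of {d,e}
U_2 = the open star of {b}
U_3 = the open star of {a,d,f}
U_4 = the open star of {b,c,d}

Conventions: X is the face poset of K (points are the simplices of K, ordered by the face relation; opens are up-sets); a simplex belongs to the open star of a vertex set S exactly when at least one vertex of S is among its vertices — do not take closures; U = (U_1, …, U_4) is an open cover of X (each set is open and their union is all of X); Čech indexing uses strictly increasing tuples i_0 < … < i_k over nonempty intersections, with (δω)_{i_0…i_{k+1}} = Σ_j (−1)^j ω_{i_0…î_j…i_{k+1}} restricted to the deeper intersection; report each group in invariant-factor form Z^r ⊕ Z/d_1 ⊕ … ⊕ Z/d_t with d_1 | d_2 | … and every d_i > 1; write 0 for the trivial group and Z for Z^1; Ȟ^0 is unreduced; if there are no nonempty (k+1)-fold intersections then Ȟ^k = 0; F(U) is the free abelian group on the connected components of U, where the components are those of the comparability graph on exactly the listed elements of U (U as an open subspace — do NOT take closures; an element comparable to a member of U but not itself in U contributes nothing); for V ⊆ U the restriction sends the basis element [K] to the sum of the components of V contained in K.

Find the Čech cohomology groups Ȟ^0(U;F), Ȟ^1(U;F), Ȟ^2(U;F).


intersection data:
  U1={{d},{e},{b,d},{b,e},{c,d},{d,e},{d,f},{e,f},{b,d,f},{b,e,f},{c,d,f}} U2={{b},{a,b},{b,c},{b,d},{b,e},{b,f},{b,c,f},{b,d,f},{b,e,f}} U3={{a},{d},{f},{a,b},{a,c},{a,f},{b,d},{b,f},{c,d},{c,f},{d,e},{d,f},{e,f},{a,c,f},{b,c,f},{b,d,f},{b,e,f},{c,d,f}} U4={{b},{c},{d},{a,b},{a,c},{b,c},{b,d},{b,e},{b,f},{c,d},{c,f},{d,e},{d,f},{a,c,f},{b,c,f},{b,d,f},{b,e,f},{c,d,f}}
  U12={{b,d},{b,e},{b,d,f},{b,e,f}} U13={{d},{b,d},{c,d},{d,e},{d,f},{e,f},{b,d,f},{b,e,f},{c,d,f}} U14={{d},{b,d},{b,e},{c,d},{d,e},{d,f},{b,d,f},{b,e,f},{c,d,f}} U23={{a,b},{b,d},{b,f},{b,c,f},{b,d,f},{b,e,f}} U24={{b},{a,b},{b,c},{b,d},{b,e},{b,f},{b,c,f},{b,d,f},{b,e,f}} U34={{d},{a,b},{a,c},{b,d},{b,f},{c,d},{c,f},{d,e},{d,f},{a,c,f},{b,c,f},{b,d,f},{b,e,f},{c,d,f}}
  U123={{b,d},{b,d,f},{b,e,f}} U124={{b,d},{b,e},{b,d,f},{b,e,f}} U134={{d},{b,d},{c,d},{d,e},{d,f},{b,d,f},{b,e,f},{c,d,f}} U234={{a,b},{b,d},{b,f},{b,c,f},{b,d,f},{b,e,f}}
  U1234={{b,d},{b,d,f},{b,e,f}}
components per intersection:
  U1: {{d},{e},{b,d},{b,e},{c,d},{d,e},{d,f},{e,f},{b,d,f},{b,e,f},{c,d,f}}
  U2: {{b},{a,b},{b,c},{b,d},{b,e},{b,f},{b,c,f},{b,d,f},{b,e,f}}
  U3: {{a},{d},{f},{a,b},{a,c},{a,f},{b,d},{b,f},{c,d},{c,f},{d,e},{d,f},{e,f},{a,c,f},{b,c,f},{b,d,f},{b,e,f},{c,d,f}}
  U4: {{b},{c},{d},{a,b},{a,c},{b,c},{b,d},{b,e},{b,f},{c,d},{c,f},{d,e},{d,f},{a,c,f},{b,c,f},{b,d,f},{b,e,f},{c,d,f}}
  U12: {{b,d},{b,d,f}} {{b,e},{b,e,f}}
  U13: {{d},{b,d},{c,d},{d,e},{d,f},{b,d,f},{c,d,f}} {{e,f},{b,e,f}}
  U14: {{d},{b,d},{c,d},{d,e},{d,f},{b,d,f},{c,d,f}} {{b,e},{b,e,f}}
  U23: {{a,b}} {{b,d},{b,f},{b,c,f},{b,d,f},{b,e,f}}
  U24: {{b},{a,b},{b,c},{b,d},{b,e},{b,f},{b,c,f},{b,d,f},{b,e,f}}
  U34: {{d},{a,c},{b,d},{b,f},{c,d},{c,f},{d,e},{d,f},{a,c,f},{b,c,f},{b,d,f},{b,e,f},{c,d,f}} {{a,b}}
  U123: {{b,d},{b,d,f}} {{b,e,f}}
  U124: {{b,d},{b,d,f}} {{b,e},{b,e,f}}
  U134: {{d},{b,d},{c,d},{d,e},{d,f},{b,d,f},{c,d,f}} {{b,e,f}}
  U234: {{a,b}} {{b,d},{b,f},{b,c,f},{b,d,f},{b,e,f}}
  U1234: {{b,d},{b,d,f}} {{b,e,f}}
C dims 4,11,8,2; δ0: rk 3, SNF 1^3; δ1: rk 6, SNF 1^6; δ2: rk 2, SNF 1^2
Ȟ^0 = (4 − 3) − 0 = 1, so Ȟ^0 ≅ Z
Ȟ^1 = (11 − 6) − 3 = 2, so Ȟ^1 ≅ Z^2
Ȟ^2 = (8 − 2) − 6 = 0, so Ȟ^2 ≅ 0

Ȟ^0 = Z, Ȟ^1 = Z^2 and Ȟ^2 = 0


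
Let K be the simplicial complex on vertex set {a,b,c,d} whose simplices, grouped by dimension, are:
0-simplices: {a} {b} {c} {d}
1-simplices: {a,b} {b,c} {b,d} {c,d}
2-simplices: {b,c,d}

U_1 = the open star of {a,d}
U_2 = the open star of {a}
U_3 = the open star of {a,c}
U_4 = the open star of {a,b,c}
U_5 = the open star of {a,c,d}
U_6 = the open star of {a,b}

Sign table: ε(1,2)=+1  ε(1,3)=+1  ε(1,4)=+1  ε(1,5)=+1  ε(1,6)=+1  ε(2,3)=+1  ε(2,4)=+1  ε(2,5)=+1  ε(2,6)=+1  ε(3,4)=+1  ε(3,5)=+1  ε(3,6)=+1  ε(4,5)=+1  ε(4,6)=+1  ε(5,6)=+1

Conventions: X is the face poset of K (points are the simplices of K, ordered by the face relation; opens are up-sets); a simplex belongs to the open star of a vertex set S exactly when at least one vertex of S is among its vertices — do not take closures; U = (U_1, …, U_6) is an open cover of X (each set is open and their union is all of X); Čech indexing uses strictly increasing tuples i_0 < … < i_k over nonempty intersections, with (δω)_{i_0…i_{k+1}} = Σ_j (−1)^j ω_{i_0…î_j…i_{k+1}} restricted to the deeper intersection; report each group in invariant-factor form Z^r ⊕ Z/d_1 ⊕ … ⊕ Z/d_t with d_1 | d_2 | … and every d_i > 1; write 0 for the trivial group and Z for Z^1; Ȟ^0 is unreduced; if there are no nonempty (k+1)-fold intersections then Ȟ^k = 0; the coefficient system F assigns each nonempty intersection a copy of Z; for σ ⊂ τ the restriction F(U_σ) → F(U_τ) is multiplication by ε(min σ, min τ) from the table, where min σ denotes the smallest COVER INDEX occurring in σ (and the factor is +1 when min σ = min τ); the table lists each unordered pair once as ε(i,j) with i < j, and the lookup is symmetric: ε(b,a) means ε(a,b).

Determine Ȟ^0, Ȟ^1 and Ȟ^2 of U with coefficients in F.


intersection data:
  U1={{a},{d},{a,b},{b,d},{c,d},{b,c,d}} U2={{a},{a,b}} U3={{a},{c},{a,b},{b,c},{c,d},{b,c,d}} U4={{a},{b},{c},{a,b},{b,c},{b,d},{c,d},{b,c,d}} U5={{a},{c},{d},{a,b},{b,c},{b,d},{c,d},{b,c,d}} U6={{a},{b},{a,b},{b,c},{b,d},{b,c,d}}
  U12={{a},{a,b}} U13={{a},{a,b},{c,d},{b,c,d}} U14={{a},{a,b},{b,d},{c,d},{b,c,d}} U15={{a},{d},{a,b},{b,d},{c,d},{b,c,d}} U16={{a},{a,b},{b,d},{b,c,d}} U23={{a},{a,b}} U24={{a},{a,b}} U25={{a},{a,b}} U26={{a},{a,b}} U34={{a},{c},{a,b},{b,c},{c,d},{b,c,d}} U35={{a},{c},{a,b},{b,c},{c,d},{b,c,d}} U36={{a},{a,b},{b,c},{b,c,d}} U45={{a},{c},{a,b},{b,c},{b,d},{c,d},{b,c,d}} U46={{a},{b},{a,b},{b,c},{b,d},{b,c,d}} U56={{a},{a,b},{b,c},{b,d},{b,c,d}}
  U123={{a},{a,b}} U124={{a},{a,b}} U125={{a},{a,b}} U126={{a},{a,b}} U134={{a},{a,b},{c,d},{b,c,d}} U135={{a},{a,b},{c,d},{b,c,d}} U136={{a},{a,b},{b,c,d}} U145={{a},{a,b},{b,d},{c,d},{b,c,d}} U146={{a},{a,b},{b,d},{b,c,d}} U156={{a},{a,b},{b,d},{b,c,d}} U234={{a},{a,b}} U235={{a},{a,b}} U236={{a},{a,b}} U245={{a},{a,b}} U246={{a},{a,b}} U256={{a},{a,b}} U345={{a},{c},{a,b},{b,c},{c,d},{b,c,d}} U346={{a},{a,b},{b,c},{b,c,d}} U356={{a},{a,b},{b,c},{b,c,d}} U456={{a},{a,b},{b,c},{b,d},{b,c,d}}
  U1234={{a},{a,b}} U1235={{a},{a,b}} U1236={{a},{a,b}} U1245={{a},{a,b}} U1246={{a},{a,b}} U1256={{a},{a,b}} U1345={{a},{a,b},{c,d},{b,c,d}} U1346={{a},{a,b},{b,c,d}} U1356={{a},{a,b},{b,c,d}} U1456={{a},{a,b},{b,d},{b,c,d}} U2345={{a},{a,b}} U2346={{a},{a,b}} U2356={{a},{a,b}} U2456={{a},{a,b}} U3456={{a},{a,b},{b,c},{b,c,d}}
  U12345={{a},{a,b}} U12346={{a},{a,b}} U12356={{a},{a,b}} U12456={{a},{a,b}} U13456={{a},{a,b},{b,c,d}} U23456={{a},{a,b}}
  U123456={{a},{a,b}}
C dims 6,15,20,15; δ0: rk 5, SNF 1^5; δ1: rk 10, SNF 1^10; δ2: rk 10, SNF 1^10
Ȟ^0 = (6 − 5) − 0 = 1, so Ȟ^0 ≅ Z
Ȟ^1 = (15 − 10) − 5 = 0, so Ȟ^1 ≅ 0
Ȟ^2 = (20 − 10) − 10 = 0, so Ȟ^2 ≅ 0

Ȟ^0(U;F) ≅ Z,  Ȟ^1(U;F) ≅ 0,  Ȟ^2(U;F) ≅ 0


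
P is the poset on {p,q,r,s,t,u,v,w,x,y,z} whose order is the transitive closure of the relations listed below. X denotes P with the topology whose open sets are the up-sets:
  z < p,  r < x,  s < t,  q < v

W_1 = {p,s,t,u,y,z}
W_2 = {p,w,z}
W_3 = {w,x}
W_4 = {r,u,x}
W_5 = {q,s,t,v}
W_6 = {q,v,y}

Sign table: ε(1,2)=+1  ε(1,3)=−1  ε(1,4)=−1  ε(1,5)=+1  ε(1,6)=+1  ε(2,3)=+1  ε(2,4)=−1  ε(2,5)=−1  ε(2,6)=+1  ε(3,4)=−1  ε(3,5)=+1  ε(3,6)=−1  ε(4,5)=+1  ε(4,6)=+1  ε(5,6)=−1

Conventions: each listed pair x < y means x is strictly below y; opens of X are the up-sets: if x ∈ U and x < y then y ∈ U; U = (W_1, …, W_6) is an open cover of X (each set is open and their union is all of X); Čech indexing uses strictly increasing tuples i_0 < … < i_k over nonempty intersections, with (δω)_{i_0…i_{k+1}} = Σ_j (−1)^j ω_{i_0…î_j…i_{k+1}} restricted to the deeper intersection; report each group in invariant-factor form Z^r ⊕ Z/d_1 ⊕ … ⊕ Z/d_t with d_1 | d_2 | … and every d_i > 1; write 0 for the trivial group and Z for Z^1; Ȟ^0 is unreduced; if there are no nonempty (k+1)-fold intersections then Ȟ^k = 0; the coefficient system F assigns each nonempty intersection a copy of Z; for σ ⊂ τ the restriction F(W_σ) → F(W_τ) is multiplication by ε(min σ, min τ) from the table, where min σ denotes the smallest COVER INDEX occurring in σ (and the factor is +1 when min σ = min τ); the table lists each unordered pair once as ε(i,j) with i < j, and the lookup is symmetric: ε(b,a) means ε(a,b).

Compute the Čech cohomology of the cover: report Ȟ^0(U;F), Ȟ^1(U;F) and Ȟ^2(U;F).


Ȟ^0(U;F) ≅ 0, Ȟ^1(U;F) ≅ Z ⊕ Z/2 and Ȟ^2(U;F) ≅ 0

intersection data:
  W12={p,z} W14={u} W15={s,t} W16={y} W23={w} W34={x} W56={q,v}
C dims 6,7; δ0: rk 6, SNF 1^5·2
Ȟ^0 = (6 − 6) − 0 = 0, so Ȟ^0 ≅ 0
Ȟ^1 = (7 − 0) − 6 = 1 plus torsion [2], so Ȟ^1 ≅ Z ⊕ Z/2
Ȟ^2 = (0 − 0) − 0 = 0, so Ȟ^2 ≅ 0


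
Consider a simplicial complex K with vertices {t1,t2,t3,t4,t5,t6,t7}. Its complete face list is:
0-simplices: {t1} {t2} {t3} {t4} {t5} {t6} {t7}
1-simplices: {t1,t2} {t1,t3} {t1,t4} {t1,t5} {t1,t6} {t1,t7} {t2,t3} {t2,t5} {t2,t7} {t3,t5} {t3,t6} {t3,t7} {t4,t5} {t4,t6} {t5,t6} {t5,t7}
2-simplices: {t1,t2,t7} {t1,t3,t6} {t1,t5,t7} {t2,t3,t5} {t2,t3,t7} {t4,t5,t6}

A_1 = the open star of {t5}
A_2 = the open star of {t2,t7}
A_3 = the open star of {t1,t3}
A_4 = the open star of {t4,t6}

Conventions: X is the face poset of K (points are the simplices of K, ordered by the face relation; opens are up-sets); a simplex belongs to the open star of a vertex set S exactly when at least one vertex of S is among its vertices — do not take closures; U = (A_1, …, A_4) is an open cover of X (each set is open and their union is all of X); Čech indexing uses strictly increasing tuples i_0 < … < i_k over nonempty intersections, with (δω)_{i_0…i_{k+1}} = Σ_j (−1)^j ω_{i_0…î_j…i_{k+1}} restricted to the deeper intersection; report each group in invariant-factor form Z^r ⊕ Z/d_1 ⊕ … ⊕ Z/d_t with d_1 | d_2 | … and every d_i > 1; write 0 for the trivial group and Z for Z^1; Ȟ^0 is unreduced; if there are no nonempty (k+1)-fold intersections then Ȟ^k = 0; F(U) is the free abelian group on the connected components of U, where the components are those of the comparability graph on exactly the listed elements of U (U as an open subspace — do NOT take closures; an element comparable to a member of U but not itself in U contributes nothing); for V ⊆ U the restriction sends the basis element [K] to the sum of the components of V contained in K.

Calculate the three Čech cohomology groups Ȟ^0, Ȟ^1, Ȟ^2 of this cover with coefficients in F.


Ȟ^0 ≅ Z, Ȟ^1 ≅ Z^4 and Ȟ^2 ≅ 0

nerve of the cover:
  A1={{t5},{t1,t5},{t2,t5},{t3,t5},{t4,t5},{t5,t6},{t5,t7},{t1,t5,t7},{t2,t3,t5},{t4,t5,t6}} A2={{t2},{t7},{t1,t2},{t1,t7},{t2,t3},{t2,t5},{t2,t7},{t3,t7},{t5,t7},{t1,t2,t7},{t1,t5,t7},{t2,t3,t5},{t2,t3,t7}} A3={{t1},{t3},{t1,t2},{t1,t3},{t1,t4},{t1,t5},{t1,t6},{t1,t7},{t2,t3},{t3,t5},{t3,t6},{t3,t7},{t1,t2,t7},{t1,t3,t6},{t1,t5,t7},{t2,t3,t5},{t2,t3,t7}} A4={{t4},{t6},{t1,t4},{t1,t6},{t3,t6},{t4,t5},{t4,t6},{t5,t6},{t1,t3,t6},{t4,t5,t6}}
  A12={{t2,t5},{t5,t7},{t1,t5,t7},{t2,t3,t5}} A13={{t1,t5},{t3,t5},{t1,t5,t7},{t2,t3,t5}} A14={{t4,t5},{t5,t6},{t4,t5,t6}} A23={{t1,t2},{t1,t7},{t2,t3},{t3,t7},{t1,t2,t7},{t1,t5,t7},{t2,t3,t5},{t2,t3,t7}} A34={{t1,t4},{t1,t6},{t3,t6},{t1,t3,t6}}
  A123={{t1,t5,t7},{t2,t3,t5}}
components per intersection:
  A1: {{t5},{t1,t5},{t2,t5},{t3,t5},{t4,t5},{t5,t6},{t5,t7},{t1,t5,t7},{t2,t3,t5},{t4,t5,t6}}
  A2: {{t2},{t7},{t1,t2},{t1,t7},{t2,t3},{t2,t5},{t2,t7},{t3,t7},{t5,t7},{t1,t2,t7},{t1,t5,t7},{t2,t3,t5},{t2,t3,t7}}
  A3: {{t1},{t3},{t1,t2},{t1,t3},{t1,t4},{t1,t5},{t1,t6},{t1,t7},{t2,t3},{t3,t5},{t3,t6},{t3,t7},{t1,t2,t7},{t1,t3,t6},{t1,t5,t7},{t2,t3,t5},{t2,t3,t7}}
  A4: {{t4},{t6},{t1,t4},{t1,t6},{t3,t6},{t4,t5},{t4,t6},{t5,t6},{t1,t3,t6},{t4,t5,t6}}
  A12: {{t2,t5},{t2,t3,t5}} {{t5,t7},{t1,t5,t7}}
  A13: {{t1,t5},{t1,t5,t7}} {{t3,t5},{t2,t3,t5}}
  A14: {{t4,t5},{t5,t6},{t4,t5,t6}}
  A23: {{t1,t2},{t1,t7},{t1,t2,t7},{t1,t5,t7}} {{t2,t3},{t3,t7},{t2,t3,t5},{t2,t3,t7}}
  A34: {{t1,t4}} {{t1,t6},{t3,t6},{t1,t3,t6}}
  A123: {{t1,t5,t7}} {{t2,t3,t5}}
C dims 4,9,2; δ0: rk 3, SNF 1^3; δ1: rk 2, SNF 1^2
Ȟ^0 = (4 − 3) − 0 = 1, so Ȟ^0 ≅ Z
Ȟ^1 = (9 − 2) − 3 = 4, so Ȟ^1 ≅ Z^4
Ȟ^2 = (2 − 0) − 2 = 0, so Ȟ^2 ≅ 0
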